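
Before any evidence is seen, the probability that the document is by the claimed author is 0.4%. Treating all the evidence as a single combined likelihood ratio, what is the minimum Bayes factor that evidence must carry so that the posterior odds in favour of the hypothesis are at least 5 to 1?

1245

Prior odds = 0.004/0.996 = 1/249.
Target odds = 5.
Required Bayes factor = 5 ÷ (1/249) = 1245.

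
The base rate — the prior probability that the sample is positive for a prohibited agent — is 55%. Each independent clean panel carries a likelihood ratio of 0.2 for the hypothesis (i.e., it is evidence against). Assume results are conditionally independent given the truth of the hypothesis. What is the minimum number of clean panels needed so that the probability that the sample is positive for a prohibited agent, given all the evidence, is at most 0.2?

1

Prior odds: 0.55 ÷ 0.45 = 11/9.
Likelihood ratio per clean panel = 0.2.
Target posterior odds = 0.2/0.8 = 0.25.
Require 0.2ⁿ ≤ 0.25 ÷ (11/9) = 9/44.
0.2¹ = 0.2, which is already at or below the required 9/44; so n = 1.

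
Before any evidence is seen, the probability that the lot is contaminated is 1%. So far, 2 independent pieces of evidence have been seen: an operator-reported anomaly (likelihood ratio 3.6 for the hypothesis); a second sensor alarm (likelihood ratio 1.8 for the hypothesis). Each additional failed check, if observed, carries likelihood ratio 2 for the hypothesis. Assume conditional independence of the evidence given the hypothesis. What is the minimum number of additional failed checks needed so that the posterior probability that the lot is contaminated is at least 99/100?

11

Prior odds = 0.01/0.99 = 1/99.
Combined Bayes factor of the evidence already in hand = 3.6 × 1.8 = 6.48.
Odds after that evidence = (1/99) × 6.48 = 18/275.
Target odds = 0.99/0.01 = 99.
Need 2ⁿ ≥ 99 ÷ (18/275) = 1512.5.
2¹⁰ = 1024 falls short of 1512.5 but 2¹¹ = 2048 reaches it, so n = 11.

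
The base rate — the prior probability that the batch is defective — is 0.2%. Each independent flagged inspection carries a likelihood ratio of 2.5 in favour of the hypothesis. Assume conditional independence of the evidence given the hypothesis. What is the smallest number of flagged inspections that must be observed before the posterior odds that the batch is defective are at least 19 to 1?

Prior odds = 0.002/0.998 = 1/499.
Likelihood ratio per flagged inspection = 2.5.
Target odds = 19.
Need (1/499) × 2.5ⁿ ≥ 19, i.e. 2.5ⁿ ≥ 9481.
2.5⁹ = 1953125/512 falls short of 9481 but 2.5¹⁰ = 9765625/1024 reaches it, so n = 10.

10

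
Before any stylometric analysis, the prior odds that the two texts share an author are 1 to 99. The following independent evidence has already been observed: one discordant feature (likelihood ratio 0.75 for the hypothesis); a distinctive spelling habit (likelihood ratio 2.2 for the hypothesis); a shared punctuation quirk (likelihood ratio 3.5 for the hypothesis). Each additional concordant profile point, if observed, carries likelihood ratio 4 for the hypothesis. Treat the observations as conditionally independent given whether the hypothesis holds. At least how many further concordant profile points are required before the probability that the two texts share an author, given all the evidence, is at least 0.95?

5

Prior odds = 1/99.
Combined Bayes factor of the evidence already in hand = 0.75 × 2.2 × 3.5 = 5.775.
Odds after that evidence = (1/99) × 5.775 = 7/120.
Target odds = 0.95/0.05 = 19.
Need 4ⁿ ≥ 19 ÷ (7/120) = 2280/7.
4⁴ = 256 falls short of 2280/7 but 4⁵ = 1024 reaches it, so n = 5.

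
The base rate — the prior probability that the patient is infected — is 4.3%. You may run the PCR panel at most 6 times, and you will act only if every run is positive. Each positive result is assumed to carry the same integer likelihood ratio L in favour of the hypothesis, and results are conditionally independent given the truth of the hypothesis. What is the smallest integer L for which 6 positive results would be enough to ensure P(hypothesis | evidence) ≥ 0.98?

4

Prior odds = 0.043/0.957 = 43/957.
Target odds = 0.98/0.02 = 49.
Need L⁶ ≥ 49 ÷ (43/957) = 46893/43.
3⁶ = 729 < 46893/43 ≤ 4096 = 4⁶, so L = 4.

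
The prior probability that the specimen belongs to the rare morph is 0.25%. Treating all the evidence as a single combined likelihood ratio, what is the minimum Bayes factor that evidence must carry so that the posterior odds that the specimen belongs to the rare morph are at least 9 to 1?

3591

Prior odds = 0.0025/0.9975 = 1/399.
Target odds = 9.
Required Bayes factor = 9 ÷ (1/399) = 3591.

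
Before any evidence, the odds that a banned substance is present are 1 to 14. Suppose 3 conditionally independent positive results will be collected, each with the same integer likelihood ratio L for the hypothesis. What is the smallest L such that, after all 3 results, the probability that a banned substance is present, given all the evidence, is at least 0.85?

5

Prior odds = 1/14.
Target odds = 0.85/0.15 = 17/3.
Need L³ ≥ 17/3 ÷ (1/14) = 238/3.
4³ = 64 < 238/3 ≤ 125 = 5³, so L = 5.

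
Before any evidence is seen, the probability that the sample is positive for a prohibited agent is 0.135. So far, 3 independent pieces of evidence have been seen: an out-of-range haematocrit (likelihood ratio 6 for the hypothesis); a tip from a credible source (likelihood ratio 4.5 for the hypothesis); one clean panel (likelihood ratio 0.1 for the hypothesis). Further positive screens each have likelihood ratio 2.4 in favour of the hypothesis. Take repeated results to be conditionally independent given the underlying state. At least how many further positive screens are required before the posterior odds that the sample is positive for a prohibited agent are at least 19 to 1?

Prior odds = 0.135/0.865 = 27/173.
Combined Bayes factor of the evidence already in hand = 6 × 4.5 × 0.1 = 2.7.
Odds after that evidence = (27/173) × 2.7 = 729/1730.
Target odds = 19.
Need 2.4ⁿ ≥ 19 ÷ (729/1730) = 32870/729.
2.4⁴ = 33.1776 falls short of 32870/729 but 2.4⁵ = 79.62624 reaches it, so n = 5.

5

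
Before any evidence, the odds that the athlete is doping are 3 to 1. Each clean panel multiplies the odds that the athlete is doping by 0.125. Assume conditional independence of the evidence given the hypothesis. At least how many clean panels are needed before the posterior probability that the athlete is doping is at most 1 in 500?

4

Prior odds = 3.
Likelihood ratio per clean panel = 0.125.
Target odds: 0.002 ÷ 0.998 = 1/499.
Need 3 × 0.125ⁿ ≤ 1/499, i.e. 0.125ⁿ ≤ 1/1497.
0.125³ = 0.001953125 is still above 1/1497 but 0.125⁴ = 1/4096 is at or below it, so n = 4.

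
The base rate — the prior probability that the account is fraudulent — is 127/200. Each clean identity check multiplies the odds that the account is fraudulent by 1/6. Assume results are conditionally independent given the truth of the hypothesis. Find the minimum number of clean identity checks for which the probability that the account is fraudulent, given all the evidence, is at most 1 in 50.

3

Prior odds: 0.635 ÷ 0.365 = 127/73.
Likelihood ratio per clean identity check = 1/6.
Target odds: 0.02 ÷ 0.98 = 1/49.
Need (127/73) × (1/6)ⁿ ≤ 1/49, i.e. (1/6)ⁿ ≤ 73/6223.
(1/6)² = 1/36 is still above 73/6223 but (1/6)³ = 1/216 is at or below it, so n = 3.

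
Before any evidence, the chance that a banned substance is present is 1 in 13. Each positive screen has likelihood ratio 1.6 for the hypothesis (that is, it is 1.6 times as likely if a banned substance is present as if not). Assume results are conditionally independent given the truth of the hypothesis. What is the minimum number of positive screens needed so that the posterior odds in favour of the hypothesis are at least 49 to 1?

14

Prior odds = (1/13)/(12/13) = 1/12.
Likelihood ratio per positive screen = 1.6.
Target odds = 49.
Need (1/12) × 1.6ⁿ ≥ 49, i.e. 1.6ⁿ ≥ 588.
1.6¹³ ≈450.36 falls short of 588 but 1.6¹⁴ ≈720.576 reaches it, so n = 14.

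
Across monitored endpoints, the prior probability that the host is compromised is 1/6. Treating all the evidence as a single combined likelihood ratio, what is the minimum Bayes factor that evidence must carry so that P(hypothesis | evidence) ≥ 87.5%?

35

Prior odds = (1/6)/(5/6) = 0.2.
Target odds = 0.875/0.125 = 7.
Required Bayes factor = 7 ÷ 0.2 = 35.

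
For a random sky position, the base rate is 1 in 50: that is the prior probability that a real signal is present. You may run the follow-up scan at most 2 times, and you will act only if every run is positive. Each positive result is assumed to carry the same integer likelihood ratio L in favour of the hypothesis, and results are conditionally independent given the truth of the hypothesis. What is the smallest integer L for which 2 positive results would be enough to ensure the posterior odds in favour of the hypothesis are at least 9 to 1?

Prior odds = 0.02/0.98 = 1/49.
Target odds = 9.
Need L² ≥ 9 ÷ (1/49) = 441.
20² = 400 < 441 ≤ 441 = 21², so L = 21.

21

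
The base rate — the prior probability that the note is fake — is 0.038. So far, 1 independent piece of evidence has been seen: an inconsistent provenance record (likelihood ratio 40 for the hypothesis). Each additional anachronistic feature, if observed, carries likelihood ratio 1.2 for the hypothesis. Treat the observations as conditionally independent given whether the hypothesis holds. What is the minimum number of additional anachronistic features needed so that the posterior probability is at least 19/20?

Prior odds = 0.038/0.962 = 19/481.
Bayes factor of the evidence already in hand = 40.
Odds after that evidence = (19/481) × 40 = 760/481.
Target odds = 0.95/0.05 = 19.
Need 1.2ⁿ ≥ 19 ÷ (760/481) = 12.025.
1.2¹³ ≈10.6993 falls short of 12.025 but 1.2¹⁴ ≈12.8392 reaches it, so n = 14.

14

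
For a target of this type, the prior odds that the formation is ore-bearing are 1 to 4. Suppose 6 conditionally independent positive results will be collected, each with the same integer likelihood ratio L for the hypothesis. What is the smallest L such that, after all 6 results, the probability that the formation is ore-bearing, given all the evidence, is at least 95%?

Prior odds = 0.25.
Target odds = 0.95/0.05 = 19.
Need L⁶ ≥ 19 ÷ 0.25 = 76.
2⁶ = 64 < 76 ≤ 729 = 3⁶, so L = 3.

3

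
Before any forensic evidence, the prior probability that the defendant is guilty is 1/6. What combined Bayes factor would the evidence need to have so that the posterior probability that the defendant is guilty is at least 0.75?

Prior odds = (1/6)/(5/6) = 0.2.
Target odds = 0.75/0.25 = 3.
Required Bayes factor = 3 ÷ 0.2 = 15.

15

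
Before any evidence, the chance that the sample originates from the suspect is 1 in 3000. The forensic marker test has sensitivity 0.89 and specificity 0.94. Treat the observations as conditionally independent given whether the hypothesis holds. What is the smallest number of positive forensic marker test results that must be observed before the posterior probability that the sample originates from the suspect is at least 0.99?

5

Prior odds = (1/3000)/(2999/3000) = 1/2999.
False-positive rate = 1 − 0.94 = 0.06; likelihood ratio of a positive = 0.89/0.06 = 89/6.
Target posterior odds = 0.99/0.01 = 99.
Need (1/2999) × (89/6)ⁿ ≥ 99, i.e. (89/6)ⁿ ≥ 296901.
(89/6)⁴ = 62742241/1296 falls short of 296901 but (89/6)⁵ ≈718115 reaches it, so n = 5.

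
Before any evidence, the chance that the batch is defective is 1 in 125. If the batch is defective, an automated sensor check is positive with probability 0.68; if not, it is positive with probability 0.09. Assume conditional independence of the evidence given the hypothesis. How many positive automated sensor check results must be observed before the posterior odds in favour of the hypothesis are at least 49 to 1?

Prior odds = 0.008/0.992 = 1/124.
Likelihood ratio of a positive = 0.68/0.09 = 68/9.
Target odds = 49.
Require (68/9)ⁿ ≥ 49 ÷ (1/124) = 6076.
(68/9)⁴ = 21381376/6561 falls short of 6076 but (68/9)⁵ ≈24622.5 reaches it, so n = 5.

5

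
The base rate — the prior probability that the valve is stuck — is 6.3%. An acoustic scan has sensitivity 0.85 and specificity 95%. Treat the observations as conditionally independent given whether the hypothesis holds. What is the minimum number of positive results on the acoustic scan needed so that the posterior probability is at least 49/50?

3

Prior odds: 0.063 ÷ 0.937 = 63/937.
False-positive rate = 1 − 0.95 = 0.05; likelihood ratio of a positive = 0.85/0.05 = 17.
Target posterior odds = 0.98/0.02 = 49.
Need (63/937) × 17ⁿ ≥ 49, i.e. 17ⁿ ≥ 6559/9.
17² = 289 falls short of 6559/9 but 17³ = 4913 reaches it, so n = 3.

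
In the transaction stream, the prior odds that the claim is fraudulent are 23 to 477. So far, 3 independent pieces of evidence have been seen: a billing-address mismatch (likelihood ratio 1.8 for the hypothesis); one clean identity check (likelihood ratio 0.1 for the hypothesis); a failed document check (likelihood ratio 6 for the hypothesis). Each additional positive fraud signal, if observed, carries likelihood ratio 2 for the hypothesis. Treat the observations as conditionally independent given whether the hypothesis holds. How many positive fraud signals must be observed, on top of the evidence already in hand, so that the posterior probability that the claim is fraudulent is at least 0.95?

Prior odds = 23/477.
Combined Bayes factor of the evidence already in hand = 1.8 × 0.1 × 6 = 1.08.
Odds after that evidence = (23/477) × 1.08 = 69/1325.
Target odds = 0.95/0.05 = 19.
Need 2ⁿ ≥ 19 ÷ (69/1325) = 25175/69.
2⁸ = 256 falls short of 25175/69 but 2⁹ = 512 reaches it, so n = 9.

9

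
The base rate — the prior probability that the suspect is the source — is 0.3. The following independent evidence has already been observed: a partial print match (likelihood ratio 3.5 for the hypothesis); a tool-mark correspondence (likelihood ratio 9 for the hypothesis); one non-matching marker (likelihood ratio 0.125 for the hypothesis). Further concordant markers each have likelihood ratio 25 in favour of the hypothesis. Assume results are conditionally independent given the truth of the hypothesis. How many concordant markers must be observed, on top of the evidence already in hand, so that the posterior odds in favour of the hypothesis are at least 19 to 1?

Prior odds = 0.3/0.7 = 3/7.
Combined Bayes factor of the evidence already in hand = 3.5 × 9 × 0.125 = 3.9375.
Odds after that evidence = (3/7) × 3.9375 = 1.6875.
Target odds = 19.
Need 25ⁿ ≥ 19 ÷ 1.6875 = 304/27.
25¹ = 25, which meets the required 304/27; so n = 1.

1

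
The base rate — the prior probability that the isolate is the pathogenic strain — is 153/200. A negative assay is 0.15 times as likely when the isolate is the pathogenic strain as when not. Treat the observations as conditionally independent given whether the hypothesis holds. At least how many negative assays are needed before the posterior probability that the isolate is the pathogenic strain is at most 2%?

3

Prior odds = 0.765/0.235 = 153/47.
Likelihood ratio per negative assay = 0.15.
Target posterior odds = 0.02/0.98 = 1/49.
Require 0.15ⁿ ≤ 1/49 ÷ (153/47) = 47/7497.
0.15² = 0.0225 is still above 47/7497 but 0.15³ = 0.003375 is at or below it, so n = 3.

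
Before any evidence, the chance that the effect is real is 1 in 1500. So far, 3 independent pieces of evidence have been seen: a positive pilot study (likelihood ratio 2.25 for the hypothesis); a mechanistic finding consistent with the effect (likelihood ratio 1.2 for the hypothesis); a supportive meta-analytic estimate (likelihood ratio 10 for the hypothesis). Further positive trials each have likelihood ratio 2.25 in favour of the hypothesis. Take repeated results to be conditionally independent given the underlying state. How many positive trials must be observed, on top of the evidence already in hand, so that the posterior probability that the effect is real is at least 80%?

7

Prior odds = (1/1500)/(1499/1500) = 1/1499.
Combined Bayes factor of the evidence already in hand = 2.25 × 1.2 × 10 = 27.
Odds after that evidence = (1/1499) × 27 = 27/1499.
Target odds = 0.8/0.2 = 4.
Need 2.25ⁿ ≥ 4 ÷ (27/1499) = 5996/27.
2.25⁶ = 531441/4096 falls short of 5996/27 but 2.25⁷ = 4782969/16384 reaches it, so n = 7.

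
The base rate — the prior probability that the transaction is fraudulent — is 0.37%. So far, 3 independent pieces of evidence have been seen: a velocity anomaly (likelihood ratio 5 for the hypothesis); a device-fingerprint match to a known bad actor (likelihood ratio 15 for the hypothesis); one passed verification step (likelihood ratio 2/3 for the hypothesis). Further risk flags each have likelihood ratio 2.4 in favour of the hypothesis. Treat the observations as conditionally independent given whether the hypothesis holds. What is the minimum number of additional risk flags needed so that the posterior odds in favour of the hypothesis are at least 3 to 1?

Prior odds = 0.0037/0.9963 = 37/9963.
Combined Bayes factor of the evidence already in hand = 5 × 15 × (2/3) = 50.
Odds after that evidence = (37/9963) × 50 = 1850/9963.
Target odds = 3.
Need 2.4ⁿ ≥ 3 ÷ (1850/9963) = 29889/1850.
2.4³ = 13.824 falls short of 29889/1850 but 2.4⁴ = 33.1776 reaches it, so n = 4.

4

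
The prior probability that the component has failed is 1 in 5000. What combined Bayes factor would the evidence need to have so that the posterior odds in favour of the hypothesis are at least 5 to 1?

Prior odds = 0.0002/0.9998 = 1/4999.
Target odds = 5.
Required Bayes factor = 5 ÷ (1/4999) = 24995.

24995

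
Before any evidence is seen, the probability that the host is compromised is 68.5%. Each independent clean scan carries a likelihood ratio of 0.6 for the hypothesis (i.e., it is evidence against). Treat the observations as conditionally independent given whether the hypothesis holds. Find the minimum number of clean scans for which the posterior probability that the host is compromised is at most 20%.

Prior odds: 0.685 ÷ 0.315 = 137/63.
Likelihood ratio per clean scan = 0.6.
Target posterior odds = 0.2/0.8 = 0.25.
Require 0.6ⁿ ≤ 0.25 ÷ (137/63) = 63/548.
0.6⁴ = 0.1296 is still above 63/548 but 0.6⁵ = 0.07776 is at or below it, so n = 5.

5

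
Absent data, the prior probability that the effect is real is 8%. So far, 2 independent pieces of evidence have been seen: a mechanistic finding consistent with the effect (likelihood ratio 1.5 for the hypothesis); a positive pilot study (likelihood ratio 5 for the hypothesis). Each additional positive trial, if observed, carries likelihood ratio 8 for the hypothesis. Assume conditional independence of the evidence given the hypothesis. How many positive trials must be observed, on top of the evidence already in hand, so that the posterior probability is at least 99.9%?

Prior odds = 0.08/0.92 = 2/23.
Combined Bayes factor of the evidence already in hand = 1.5 × 5 = 7.5.
Odds after that evidence = (2/23) × 7.5 = 15/23.
Target odds = 0.999/0.001 = 999.
Need 8ⁿ ≥ 999 ÷ (15/23) = 1531.8.
8³ = 512 falls short of 1531.8 but 8⁴ = 4096 reaches it, so n = 4.

4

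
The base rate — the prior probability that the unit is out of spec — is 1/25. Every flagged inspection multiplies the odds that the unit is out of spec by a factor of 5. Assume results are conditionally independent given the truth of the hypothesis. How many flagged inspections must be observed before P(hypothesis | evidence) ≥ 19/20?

4

Prior odds = 0.04/0.96 = 1/24.
Likelihood ratio per flagged inspection = 5.
Target posterior odds = 0.95/0.05 = 19.
Require 5ⁿ ≥ 19 ÷ (1/24) = 456.
5³ = 125 falls short of 456 but 5⁴ = 625 reaches it, so n = 4.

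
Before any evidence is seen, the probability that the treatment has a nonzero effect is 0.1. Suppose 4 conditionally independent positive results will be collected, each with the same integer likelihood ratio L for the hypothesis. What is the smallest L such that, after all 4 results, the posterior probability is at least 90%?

3

Prior odds = 0.1/0.9 = 1/9.
Target odds = 0.9/0.1 = 9.
Need L⁴ ≥ 9 ÷ (1/9) = 81.
2⁴ = 16 < 81 ≤ 81 = 3⁴, so L = 3.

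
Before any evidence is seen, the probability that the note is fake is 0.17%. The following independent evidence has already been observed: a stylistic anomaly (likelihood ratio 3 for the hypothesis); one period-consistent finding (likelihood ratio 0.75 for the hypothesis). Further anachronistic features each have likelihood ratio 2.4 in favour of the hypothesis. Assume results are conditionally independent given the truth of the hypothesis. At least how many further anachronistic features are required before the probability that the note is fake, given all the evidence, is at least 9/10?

Prior odds = 0.0017/0.9983 = 17/9983.
Combined Bayes factor of the evidence already in hand = 3 × 0.75 = 2.25.
Odds after that evidence = (17/9983) × 2.25 = 153/39932.
Target odds = 0.9/0.1 = 9.
Need 2.4ⁿ ≥ 9 ÷ (153/39932) = 39932/17.
2.4⁸ = 429981696/390625 falls short of 39932/17 but 2.4⁹ ≈2641.81 reaches it, so n = 9.

9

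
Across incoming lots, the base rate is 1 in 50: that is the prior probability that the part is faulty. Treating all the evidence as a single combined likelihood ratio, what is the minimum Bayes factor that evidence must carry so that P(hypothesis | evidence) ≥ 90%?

Prior odds = 0.02/0.98 = 1/49.
Target odds = 0.9/0.1 = 9.
Required Bayes factor = 9 ÷ (1/49) = 441.

441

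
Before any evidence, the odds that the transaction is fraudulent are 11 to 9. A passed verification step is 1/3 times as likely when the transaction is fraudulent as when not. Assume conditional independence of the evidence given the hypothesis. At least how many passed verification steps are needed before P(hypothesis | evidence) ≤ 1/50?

4

Prior odds = 11/9.
Likelihood ratio per passed verification step = 1/3.
Target odds: 0.02 ÷ 0.98 = 1/49.
Require (1/3)ⁿ ≤ 1/49 ÷ (11/9) = 9/539.
(1/3)³ = 1/27 is still above 9/539 but (1/3)⁴ = 1/81 is at or below it, so n = 4.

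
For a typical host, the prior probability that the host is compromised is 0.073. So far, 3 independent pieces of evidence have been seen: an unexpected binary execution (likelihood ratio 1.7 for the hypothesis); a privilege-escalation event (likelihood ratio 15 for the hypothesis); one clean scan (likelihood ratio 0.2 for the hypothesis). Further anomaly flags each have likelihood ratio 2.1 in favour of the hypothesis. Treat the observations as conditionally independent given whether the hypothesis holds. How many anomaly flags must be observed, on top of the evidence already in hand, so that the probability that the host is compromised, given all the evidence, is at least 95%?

6

Prior odds = 0.073/0.927 = 73/927.
Combined Bayes factor of the evidence already in hand = 1.7 × 15 × 0.2 = 5.1.
Odds after that evidence = (73/927) × 5.1 = 1241/3090.
Target odds = 0.95/0.05 = 19.
Need 2.1ⁿ ≥ 19 ÷ (1241/3090) = 58710/1241.
2.1⁵ = 4084101/100000 falls short of 58710/1241 but 2.1⁶ = 85766121/1000000 reaches it, so n = 6.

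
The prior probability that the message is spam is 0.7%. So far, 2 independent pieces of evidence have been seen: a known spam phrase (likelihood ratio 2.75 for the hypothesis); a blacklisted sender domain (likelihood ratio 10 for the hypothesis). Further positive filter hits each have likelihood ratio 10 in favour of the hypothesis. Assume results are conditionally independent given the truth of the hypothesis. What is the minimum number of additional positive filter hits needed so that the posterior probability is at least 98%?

3

Prior odds = 0.007/0.993 = 7/993.
Combined Bayes factor of the evidence already in hand = 2.75 × 10 = 27.5.
Odds after that evidence = (7/993) × 27.5 = 385/1986.
Target odds = 0.98/0.02 = 49.
Need 10ⁿ ≥ 49 ÷ (385/1986) = 13902/55.
10² = 100 falls short of 13902/55 but 10³ = 1000 reaches it, so n = 3.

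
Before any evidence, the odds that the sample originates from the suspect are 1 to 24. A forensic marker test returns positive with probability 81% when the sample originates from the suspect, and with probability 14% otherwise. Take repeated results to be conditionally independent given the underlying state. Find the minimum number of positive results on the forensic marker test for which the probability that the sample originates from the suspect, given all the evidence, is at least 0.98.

Prior odds = 1/24.
Likelihood ratio of a positive result = 0.81/0.14 = 81/14.
Target odds: 0.98 ÷ 0.02 = 49.
Require (81/14)ⁿ ≥ 49 ÷ (1/24) = 1176.
(81/14)⁴ = 43046721/38416 falls short of 1176 but (81/14)⁵ ≈6483.13 reaches it, so n = 5.

5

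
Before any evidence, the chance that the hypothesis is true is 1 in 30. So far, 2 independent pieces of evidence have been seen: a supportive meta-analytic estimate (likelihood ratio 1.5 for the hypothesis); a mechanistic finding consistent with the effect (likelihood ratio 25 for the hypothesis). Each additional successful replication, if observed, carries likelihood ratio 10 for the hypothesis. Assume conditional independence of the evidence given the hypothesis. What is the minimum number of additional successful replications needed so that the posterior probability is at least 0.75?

Prior odds = (1/30)/(29/30) = 1/29.
Combined Bayes factor of the evidence already in hand = 1.5 × 25 = 37.5.
Odds after that evidence = (1/29) × 37.5 = 75/58.
Target odds = 0.75/0.25 = 3.
Need 10ⁿ ≥ 3 ÷ (75/58) = 2.32.
10¹ = 10, which meets the required 2.32; so n = 1.

1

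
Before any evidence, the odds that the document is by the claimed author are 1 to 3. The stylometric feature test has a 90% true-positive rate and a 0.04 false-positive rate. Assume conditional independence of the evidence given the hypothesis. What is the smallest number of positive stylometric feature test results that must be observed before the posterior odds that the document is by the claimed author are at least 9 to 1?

2

Prior odds = 1/3.
Likelihood ratio of a positive result = 0.9/0.04 = 22.5.
Target odds = 9.
Require 22.5ⁿ ≥ 9 ÷ (1/3) = 27.
22.5¹ = 22.5 falls short of 27 but 22.5² = 506.25 reaches it, so n = 2.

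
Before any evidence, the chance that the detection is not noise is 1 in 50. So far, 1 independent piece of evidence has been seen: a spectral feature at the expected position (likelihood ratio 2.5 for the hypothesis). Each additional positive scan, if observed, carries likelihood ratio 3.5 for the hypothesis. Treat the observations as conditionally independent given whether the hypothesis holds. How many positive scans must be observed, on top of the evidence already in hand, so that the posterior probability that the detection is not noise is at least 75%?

4

Prior odds = 0.02/0.98 = 1/49.
Bayes factor of the evidence already in hand = 2.5.
Odds after that evidence = (1/49) × 2.5 = 5/98.
Target odds = 0.75/0.25 = 3.
Need 3.5ⁿ ≥ 3 ÷ (5/98) = 58.8.
3.5³ = 42.875 falls short of 58.8 but 3.5⁴ = 150.0625 reaches it, so n = 4.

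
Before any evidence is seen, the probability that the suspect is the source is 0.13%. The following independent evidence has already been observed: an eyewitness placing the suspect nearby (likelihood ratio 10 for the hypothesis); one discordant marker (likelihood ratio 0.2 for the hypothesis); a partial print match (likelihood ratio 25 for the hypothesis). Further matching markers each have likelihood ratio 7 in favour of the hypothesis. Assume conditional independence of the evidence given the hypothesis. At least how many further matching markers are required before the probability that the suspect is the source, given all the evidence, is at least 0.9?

Prior odds = 0.0013/0.9987 = 13/9987.
Combined Bayes factor of the evidence already in hand = 10 × 0.2 × 25 = 50.
Odds after that evidence = (13/9987) × 50 = 650/9987.
Target odds = 0.9/0.1 = 9.
Need 7ⁿ ≥ 9 ÷ (650/9987) = 89883/650.
7² = 49 falls short of 89883/650 but 7³ = 343 reaches it, so n = 3.

3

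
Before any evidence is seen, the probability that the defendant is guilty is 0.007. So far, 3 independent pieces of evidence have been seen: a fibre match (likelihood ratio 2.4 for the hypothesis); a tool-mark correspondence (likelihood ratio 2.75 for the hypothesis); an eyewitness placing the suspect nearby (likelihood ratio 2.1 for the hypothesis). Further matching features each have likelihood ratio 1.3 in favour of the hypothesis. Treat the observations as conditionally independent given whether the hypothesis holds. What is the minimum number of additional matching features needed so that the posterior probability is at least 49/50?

24

Prior odds = 0.007/0.993 = 7/993.
Combined Bayes factor of the evidence already in hand = 2.4 × 2.75 × 2.1 = 13.86.
Odds after that evidence = (7/993) × 13.86 = 1617/16550.
Target odds = 0.98/0.02 = 49.
Need 1.3ⁿ ≥ 49 ÷ (1617/16550) = 16550/33.
1.3²³ ≈417.539 falls short of 16550/33 but 1.3²⁴ ≈542.801 reaches it, so n = 24.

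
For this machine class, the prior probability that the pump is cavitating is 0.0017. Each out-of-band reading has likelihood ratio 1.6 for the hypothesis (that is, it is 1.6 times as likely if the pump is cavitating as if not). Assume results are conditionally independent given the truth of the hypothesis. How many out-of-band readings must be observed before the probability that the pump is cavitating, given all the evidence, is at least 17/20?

Prior odds = 0.0017/0.9983 = 17/9983.
Likelihood ratio per out-of-band reading = 1.6.
Target odds: 0.85 ÷ 0.15 = 17/3.
Require 1.6ⁿ ≥ 17/3 ÷ (17/9983) = 9983/3.
1.6¹⁷ ≈2951.48 falls short of 9983/3 but 1.6¹⁸ ≈4722.37 reaches it, so n = 18.

18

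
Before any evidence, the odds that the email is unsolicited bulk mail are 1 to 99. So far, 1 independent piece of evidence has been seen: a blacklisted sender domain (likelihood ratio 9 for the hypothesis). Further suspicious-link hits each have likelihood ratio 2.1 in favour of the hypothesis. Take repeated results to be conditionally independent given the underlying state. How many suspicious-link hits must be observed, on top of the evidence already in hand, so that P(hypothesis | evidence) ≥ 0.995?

Prior odds = 1/99.
Bayes factor of the evidence already in hand = 9.
Odds after that evidence = (1/99) × 9 = 1/11.
Target odds = 0.995/0.005 = 199.
Need 2.1ⁿ ≥ 199 ÷ (1/11) = 2189.
2.1¹⁰ ≈1667.99 falls short of 2189 but 2.1¹¹ ≈3502.78 reaches it, so n = 11.

11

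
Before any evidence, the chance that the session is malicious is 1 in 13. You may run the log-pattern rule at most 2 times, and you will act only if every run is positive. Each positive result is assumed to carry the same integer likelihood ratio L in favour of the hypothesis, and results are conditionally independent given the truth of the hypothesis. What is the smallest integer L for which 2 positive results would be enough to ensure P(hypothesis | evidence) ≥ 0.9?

Prior odds = (1/13)/(12/13) = 1/12.
Target odds = 0.9/0.1 = 9.
Need L² ≥ 9 ÷ (1/12) = 108.
10² = 100 < 108 ≤ 121 = 11², so L = 11.

11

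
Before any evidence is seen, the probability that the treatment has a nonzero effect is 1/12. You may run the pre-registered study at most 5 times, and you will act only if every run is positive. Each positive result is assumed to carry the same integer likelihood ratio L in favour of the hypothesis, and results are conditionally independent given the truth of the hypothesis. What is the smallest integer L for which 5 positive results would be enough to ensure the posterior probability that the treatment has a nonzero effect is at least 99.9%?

7

Prior odds = (1/12)/(11/12) = 1/11.
Target odds = 0.999/0.001 = 999.
Need L⁵ ≥ 999 ÷ (1/11) = 10989.
6⁵ = 7776 < 10989 ≤ 16807 = 7⁵, so L = 7.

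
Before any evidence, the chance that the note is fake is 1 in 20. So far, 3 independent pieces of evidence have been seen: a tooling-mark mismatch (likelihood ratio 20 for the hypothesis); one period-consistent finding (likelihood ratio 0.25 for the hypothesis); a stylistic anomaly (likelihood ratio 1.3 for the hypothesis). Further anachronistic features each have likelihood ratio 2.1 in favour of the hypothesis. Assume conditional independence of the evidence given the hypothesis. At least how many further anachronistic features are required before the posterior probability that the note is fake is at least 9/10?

5

Prior odds = 0.05/0.95 = 1/19.
Combined Bayes factor of the evidence already in hand = 20 × 0.25 × 1.3 = 6.5.
Odds after that evidence = (1/19) × 6.5 = 13/38.
Target odds = 0.9/0.1 = 9.
Need 2.1ⁿ ≥ 9 ÷ (13/38) = 342/13.
2.1⁴ = 19.4481 falls short of 342/13 but 2.1⁵ = 4084101/100000 reaches it, so n = 5.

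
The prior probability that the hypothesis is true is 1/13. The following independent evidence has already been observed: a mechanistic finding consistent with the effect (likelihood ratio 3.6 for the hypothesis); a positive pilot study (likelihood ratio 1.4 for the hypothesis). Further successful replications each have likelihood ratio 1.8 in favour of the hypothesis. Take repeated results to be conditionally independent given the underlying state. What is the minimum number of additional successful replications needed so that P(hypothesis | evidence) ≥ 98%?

9

Prior odds = (1/13)/(12/13) = 1/12.
Combined Bayes factor of the evidence already in hand = 3.6 × 1.4 = 5.04.
Odds after that evidence = (1/12) × 5.04 = 0.42.
Target odds = 0.98/0.02 = 49.
Need 1.8ⁿ ≥ 49 ÷ 0.42 = 350/3.
1.8⁸ = 43046721/390625 falls short of 350/3 but 1.8⁹ = 387420489/1953125 reaches it, so n = 9.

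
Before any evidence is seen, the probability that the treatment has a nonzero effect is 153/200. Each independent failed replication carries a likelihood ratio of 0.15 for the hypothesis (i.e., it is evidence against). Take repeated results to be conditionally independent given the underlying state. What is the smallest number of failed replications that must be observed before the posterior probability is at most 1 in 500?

Prior odds = 0.765/0.235 = 153/47.
Likelihood ratio per failed replication = 0.15.
Target posterior odds = 0.002/0.998 = 1/499.
Require 0.15ⁿ ≤ 1/499 ÷ (153/47) = 47/76347.
0.15³ = 0.003375 is still above 47/76347 but 0.15⁴ = 81/160000 is at or below it, so n = 4.

4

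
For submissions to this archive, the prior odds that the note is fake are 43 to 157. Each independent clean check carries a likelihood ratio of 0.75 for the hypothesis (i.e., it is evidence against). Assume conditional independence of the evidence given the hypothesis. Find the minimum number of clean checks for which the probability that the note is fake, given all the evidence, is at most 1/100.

12

Prior odds = 43/157.
Likelihood ratio per clean check = 0.75.
Target odds: 0.01 ÷ 0.99 = 1/99.
Require 0.75ⁿ ≤ 1/99 ÷ (43/157) = 157/4257.
0.75¹¹ = 177147/4194304 is still above 157/4257 but 0.75¹² = 531441/16777216 is at or below it, so n = 12.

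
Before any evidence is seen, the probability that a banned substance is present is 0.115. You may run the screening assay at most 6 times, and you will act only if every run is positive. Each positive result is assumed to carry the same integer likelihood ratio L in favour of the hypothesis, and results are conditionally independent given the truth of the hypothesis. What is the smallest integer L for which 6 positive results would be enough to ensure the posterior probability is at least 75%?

Prior odds = 0.115/0.885 = 23/177.
Target odds = 0.75/0.25 = 3.
Need L⁶ ≥ 3 ÷ (23/177) = 531/23.
1⁶ = 1 < 531/23 ≤ 64 = 2⁶, so L = 2.

2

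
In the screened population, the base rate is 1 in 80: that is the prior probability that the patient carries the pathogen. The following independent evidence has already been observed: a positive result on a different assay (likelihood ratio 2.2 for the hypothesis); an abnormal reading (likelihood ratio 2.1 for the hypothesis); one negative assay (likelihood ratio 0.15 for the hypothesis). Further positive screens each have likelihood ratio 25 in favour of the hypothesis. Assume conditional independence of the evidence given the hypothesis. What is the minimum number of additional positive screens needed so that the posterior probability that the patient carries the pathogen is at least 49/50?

Prior odds = 0.0125/0.9875 = 1/79.
Combined Bayes factor of the evidence already in hand = 2.2 × 2.1 × 0.15 = 0.693.
Odds after that evidence = (1/79) × 0.693 = 693/79000.
Target odds = 0.98/0.02 = 49.
Need 25ⁿ ≥ 49 ÷ (693/79000) = 553000/99.
25² = 625 falls short of 553000/99 but 25³ = 15625 reaches it, so n = 3.

3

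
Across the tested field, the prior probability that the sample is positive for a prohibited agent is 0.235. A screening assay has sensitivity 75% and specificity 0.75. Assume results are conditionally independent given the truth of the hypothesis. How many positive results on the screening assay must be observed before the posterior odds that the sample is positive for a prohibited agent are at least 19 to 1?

4

Prior odds = 0.235/0.765 = 47/153.
False-positive rate = 1 − 0.75 = 0.25; likelihood ratio of a positive = 0.75/0.25 = 3.
Target odds = 19.
Require 3ⁿ ≥ 19 ÷ (47/153) = 2907/47.
3³ = 27 falls short of 2907/47 but 3⁴ = 81 reaches it, so n = 4.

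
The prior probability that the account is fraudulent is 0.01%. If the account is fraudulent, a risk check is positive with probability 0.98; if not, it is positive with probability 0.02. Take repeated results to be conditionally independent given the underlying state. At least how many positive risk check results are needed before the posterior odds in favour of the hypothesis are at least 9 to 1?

Prior odds: 0.0001 ÷ 0.9999 = 1/9999.
Likelihood ratio of a positive = 0.98/0.02 = 49.
Target odds = 9.
Require 49ⁿ ≥ 9 ÷ (1/9999) = 89991.
49² = 2401 falls short of 89991 but 49³ = 117649 reaches it, so n = 3.

3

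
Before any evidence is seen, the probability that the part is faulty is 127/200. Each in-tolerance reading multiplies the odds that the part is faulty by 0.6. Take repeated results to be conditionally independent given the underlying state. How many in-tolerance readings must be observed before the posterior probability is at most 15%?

5

Prior odds = 0.635/0.365 = 127/73.
Likelihood ratio per in-tolerance reading = 0.6.
Target odds: 0.15 ÷ 0.85 = 3/17.
Need (127/73) × 0.6ⁿ ≤ 3/17, i.e. 0.6ⁿ ≤ 219/2159.
0.6⁴ = 0.1296 is still above 219/2159 but 0.6⁵ = 0.07776 is at or below it, so n = 5.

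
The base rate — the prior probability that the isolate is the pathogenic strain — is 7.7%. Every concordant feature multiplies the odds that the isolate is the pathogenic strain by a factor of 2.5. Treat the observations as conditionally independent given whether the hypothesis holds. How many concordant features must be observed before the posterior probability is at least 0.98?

Prior odds: 0.077 ÷ 0.923 = 77/923.
Likelihood ratio per concordant feature = 2.5.
Target odds: 0.98 ÷ 0.02 = 49.
Need (77/923) × 2.5ⁿ ≥ 49, i.e. 2.5ⁿ ≥ 6461/11.
2.5⁶ = 244.140625 falls short of 6461/11 but 2.5⁷ = 610.3515625 reaches it, so n = 7.

7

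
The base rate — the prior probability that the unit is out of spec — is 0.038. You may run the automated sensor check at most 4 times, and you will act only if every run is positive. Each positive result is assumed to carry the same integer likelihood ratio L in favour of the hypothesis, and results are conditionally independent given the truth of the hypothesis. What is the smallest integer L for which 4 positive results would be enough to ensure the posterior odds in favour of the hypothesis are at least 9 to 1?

4

Prior odds = 0.038/0.962 = 19/481.
Target odds = 9.
Need L⁴ ≥ 9 ÷ (19/481) = 4329/19.
3⁴ = 81 < 4329/19 ≤ 256 = 4⁴, so L = 4.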